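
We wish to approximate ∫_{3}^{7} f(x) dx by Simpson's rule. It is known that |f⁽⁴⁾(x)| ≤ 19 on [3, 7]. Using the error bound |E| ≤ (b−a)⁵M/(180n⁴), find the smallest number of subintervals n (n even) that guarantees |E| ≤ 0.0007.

Need 19456/(180n⁴) ≤ 0.0007.
n⁴ ≥ 19456/(180·0.0007) = 154413 ⇒ n ≥ 19.8231, so the smallest even n is 20. (n must be even for Simpson's rule.)

20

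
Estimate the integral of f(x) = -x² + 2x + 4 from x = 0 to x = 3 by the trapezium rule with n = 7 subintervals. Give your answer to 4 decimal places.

h = (3 − 0)/7 = 0.428571.
Nodes x₀,…,x₇ = 0, 0.428571, 0.857143, 1.285714, 1.714286, 2.142857, 2.571429, 3.
f(x) = -x² + 2x + 4: f₀=4, f₁=4.673469, f₂=4.979592, f₃=4.918367, f₄=4.489796, f₅=3.693878, f₆=2.530612, f₇=1.
(h/2)·[f₀ + 2f₁ + 2f₂ + 2f₃ + 2f₄ + 2f₅ + 2f₆ + f₇] = 0.214286·(55.571429) = 11.9082.

11.9082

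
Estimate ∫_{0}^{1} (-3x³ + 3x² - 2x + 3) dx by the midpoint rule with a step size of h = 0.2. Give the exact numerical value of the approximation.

2.255

h = (1 − 0)/5 = 0.2.
Midpoints m₁,…,m₅ = 0.1, 0.3, 0.5, 0.7, 0.9.
f(m₁)=2.827, f(m₂)=2.589, f(m₃)=2.375, f(m₄)=2.041, f(m₅)=1.443.
h·[f(m₁) + f(m₂) + f(m₃) + f(m₄) + f(m₅)] = 0.2·(11.275) = 2.255.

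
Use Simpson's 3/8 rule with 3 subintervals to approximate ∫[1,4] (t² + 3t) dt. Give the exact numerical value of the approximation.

43.5

h = (4 − 1)/3 = 1.
Nodes t₀,…,t₃ = 1, 2, 3, 4.
f(t) = t² + 3t: f₀=4, f₁=10, f₂=18, f₃=28.
(3h/8)·[f₀ + 3f₁ + 3f₂ + f₃] = 0.375·(116) = 43.5.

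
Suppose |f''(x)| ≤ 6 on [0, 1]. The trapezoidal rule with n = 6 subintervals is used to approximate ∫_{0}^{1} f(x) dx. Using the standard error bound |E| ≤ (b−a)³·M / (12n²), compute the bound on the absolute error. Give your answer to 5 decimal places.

0.01389

|E| ≤ (1)³·6 / (12·6²) = 6/432 = 0.01389.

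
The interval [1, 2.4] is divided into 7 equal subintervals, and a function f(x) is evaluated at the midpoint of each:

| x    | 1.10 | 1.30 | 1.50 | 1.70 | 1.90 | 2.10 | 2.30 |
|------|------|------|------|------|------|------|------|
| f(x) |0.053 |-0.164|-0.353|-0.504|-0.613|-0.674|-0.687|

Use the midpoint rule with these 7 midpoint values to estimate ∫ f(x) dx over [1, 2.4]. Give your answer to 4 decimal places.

-0.5884

h = 0.2, n = 7.
h·[y(m₁) + y(m₂) + y(m₃) + y(m₄) + y(m₅) + y(m₆) + y(m₇)] = 0.2·(-2.942) = -0.5884.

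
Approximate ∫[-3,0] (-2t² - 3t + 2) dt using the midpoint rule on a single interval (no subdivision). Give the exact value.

M = (b−a)·f(-1.5) = 3·(2) = 6.

6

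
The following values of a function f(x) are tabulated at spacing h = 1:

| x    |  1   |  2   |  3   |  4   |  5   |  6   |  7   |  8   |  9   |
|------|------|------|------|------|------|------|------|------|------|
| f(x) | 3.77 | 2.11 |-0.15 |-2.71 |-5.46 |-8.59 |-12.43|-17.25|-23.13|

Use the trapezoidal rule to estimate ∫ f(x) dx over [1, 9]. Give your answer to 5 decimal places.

-54.16000

h = 1, n = 8.
(h/2)·[y₀ + 2y₁ + 2y₂ + 2y₃ + 2y₄ + 2y₅ + 2y₆ + 2y₇ + y₈] = 0.5·(-108.32) = -54.16000.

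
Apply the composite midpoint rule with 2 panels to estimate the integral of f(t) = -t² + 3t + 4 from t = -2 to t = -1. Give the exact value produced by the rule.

h = (-1 − (-2))/2 = 0.5.
Midpoints m₁,…,m₂ = -1.75, -1.25.
f(m₁)=-4.3125, f(m₂)=-1.3125.
h·[f(m₁) + f(m₂)] = 0.5·(-5.625) = -2.8125.

-2.8125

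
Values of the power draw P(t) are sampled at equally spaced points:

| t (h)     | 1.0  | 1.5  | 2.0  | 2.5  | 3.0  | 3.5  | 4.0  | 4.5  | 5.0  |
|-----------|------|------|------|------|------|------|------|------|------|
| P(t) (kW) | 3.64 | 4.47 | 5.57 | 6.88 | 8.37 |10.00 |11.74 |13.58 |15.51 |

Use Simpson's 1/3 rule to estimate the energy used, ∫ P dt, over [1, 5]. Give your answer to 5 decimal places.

h = 0.5, n = 8.
(h/3)·[y₀ + 4y₁ + 2y₂ + 4y₃ + 2y₄ + 4y₅ + 2y₆ + 4y₇ + y₈] = 0.166667·(210.23) = 35.03833.

35.03833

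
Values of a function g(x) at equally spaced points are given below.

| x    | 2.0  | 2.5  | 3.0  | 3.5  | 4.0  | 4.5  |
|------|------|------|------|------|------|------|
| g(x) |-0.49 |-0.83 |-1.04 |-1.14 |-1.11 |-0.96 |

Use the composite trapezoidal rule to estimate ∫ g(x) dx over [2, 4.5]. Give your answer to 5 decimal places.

-2.42250

h = 0.5, n = 5.
(h/2)·[y₀ + 2y₁ + 2y₂ + 2y₃ + 2y₄ + y₅] = 0.25·(-9.69) = -2.42250.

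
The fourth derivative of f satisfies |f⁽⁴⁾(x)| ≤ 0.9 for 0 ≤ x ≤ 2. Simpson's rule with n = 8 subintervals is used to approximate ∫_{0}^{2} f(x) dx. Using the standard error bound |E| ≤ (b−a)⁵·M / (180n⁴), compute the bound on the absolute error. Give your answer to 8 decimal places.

|E| ≤ (2)⁵·0.9 / (180·8⁴) = 28.8/737280 = 0.00003906.

0.00003906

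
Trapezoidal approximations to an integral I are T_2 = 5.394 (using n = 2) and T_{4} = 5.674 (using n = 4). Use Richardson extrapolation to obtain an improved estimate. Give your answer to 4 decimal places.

5.7673

R = (4·T_{4} − T_2) / 3 = (4·5.674 − 5.394)/3 = (17.302)/3 = 5.7673.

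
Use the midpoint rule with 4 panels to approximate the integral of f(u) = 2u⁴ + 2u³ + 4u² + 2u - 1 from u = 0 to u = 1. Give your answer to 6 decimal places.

2.176270

h = (1 − 0)/4 = 0.25.
Midpoints m₁,…,m₄ = 0.125, 0.375, 0.625, 0.875.
f(m₁)=-0.68310546875, f(m₂)=0.45751953125, f(m₃)=2.60595703125, f(m₄)=6.32470703125.
h·[f(m₁) + f(m₂) + f(m₃) + f(m₄)] = 0.25·(8.705078125) = 2.176270.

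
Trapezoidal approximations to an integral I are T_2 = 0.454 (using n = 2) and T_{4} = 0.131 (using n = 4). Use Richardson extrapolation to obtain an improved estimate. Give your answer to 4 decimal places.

R = (4·T_{4} − T_2) / 3 = (4·0.131 − 0.454)/3 = (0.070)/3 = 0.0233.

0.0233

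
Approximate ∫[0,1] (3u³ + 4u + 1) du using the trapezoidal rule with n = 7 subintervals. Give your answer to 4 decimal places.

h = (1 − 0)/7 = 0.142857.
Nodes u₀,…,u₇ = 0, 0.142857, 0.285714, 0.428571, 0.571429, 0.714286, 0.857143, 1.
f(u) = 3u³ + 4u + 1: f₀=1, f₁=1.580175, f₂=2.212828, f₃=2.950437, f₄=3.845481, f₅=4.950437, f₆=6.317784, f₇=8.
(h/2)·[f₀ + 2f₁ + 2f₂ + 2f₃ + 2f₄ + 2f₅ + 2f₆ + f₇] = 0.071429·(52.714286) = 3.7653.

3.7653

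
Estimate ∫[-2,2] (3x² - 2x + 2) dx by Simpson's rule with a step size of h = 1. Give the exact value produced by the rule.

h = (2 − (-2))/4 = 1.
Nodes x₀,…,x₄ = -2, -1, 0, 1, 2.
f(x) = 3x² - 2x + 2: f₀=18, f₁=7, f₂=2, f₃=3, f₄=10.
(h/3)·[f₀ + 4f₁ + 2f₂ + 4f₃ + f₄] = 0.333333·(72) = 24.

24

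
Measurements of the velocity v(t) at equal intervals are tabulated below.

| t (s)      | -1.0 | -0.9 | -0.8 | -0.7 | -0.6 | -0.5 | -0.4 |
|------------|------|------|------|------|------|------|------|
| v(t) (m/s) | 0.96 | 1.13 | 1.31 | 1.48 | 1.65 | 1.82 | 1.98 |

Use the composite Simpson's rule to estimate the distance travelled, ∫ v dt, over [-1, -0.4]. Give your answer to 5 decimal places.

0.88600

h = 0.1, n = 6.
(h/3)·[y₀ + 4y₁ + 2y₂ + 4y₃ + 2y₄ + 4y₅ + y₆] = 0.033333·(26.58) = 0.88600.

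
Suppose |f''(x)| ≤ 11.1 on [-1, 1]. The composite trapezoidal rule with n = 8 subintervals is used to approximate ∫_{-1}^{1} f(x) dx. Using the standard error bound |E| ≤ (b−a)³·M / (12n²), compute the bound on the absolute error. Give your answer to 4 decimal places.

|E| ≤ (2)³·11.1 / (12·8²) = 88.8/768 = 0.1156.

0.1156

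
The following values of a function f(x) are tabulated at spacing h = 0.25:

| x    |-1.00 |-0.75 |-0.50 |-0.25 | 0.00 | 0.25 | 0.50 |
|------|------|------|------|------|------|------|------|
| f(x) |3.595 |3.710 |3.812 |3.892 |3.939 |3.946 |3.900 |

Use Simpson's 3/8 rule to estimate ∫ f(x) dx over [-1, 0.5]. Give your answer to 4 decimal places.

h = 0.25, n = 6.
(3h/8)·[y₀ + 3y₁ + 3y₂ + 2y₃ + 3y₄ + 3y₅ + y₆] = 0.09375·(61.500) = 5.7656.

5.7656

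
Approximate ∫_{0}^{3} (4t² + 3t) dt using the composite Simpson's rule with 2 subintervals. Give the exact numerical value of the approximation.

49.5

h = (3 − 0)/2 = 1.5.
Nodes t₀,…,t₂ = 0, 1.5, 3.
f(t) = 4t² + 3t: f₀=0, f₁=13.5, f₂=45.
(h/3)·[f₀ + 4f₁ + f₂] = 0.5·(99) = 49.5.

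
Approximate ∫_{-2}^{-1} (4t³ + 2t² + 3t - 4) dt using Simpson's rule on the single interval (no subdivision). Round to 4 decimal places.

S = (b−a)/6 · [f(-2) + 4f(-1.5) + f(-1)] = 0.166667·[(-34) + 4·(-17.5) + (-9)] = -18.8333.

-18.8333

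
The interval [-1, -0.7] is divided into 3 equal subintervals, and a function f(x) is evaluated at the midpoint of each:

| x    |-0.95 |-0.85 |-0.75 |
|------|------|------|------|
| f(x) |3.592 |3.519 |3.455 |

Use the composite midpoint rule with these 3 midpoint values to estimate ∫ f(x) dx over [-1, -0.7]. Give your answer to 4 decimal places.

1.0566

h = 0.1, n = 3.
h·[y(m₁) + y(m₂) + y(m₃)] = 0.1·(10.566) = 1.0566.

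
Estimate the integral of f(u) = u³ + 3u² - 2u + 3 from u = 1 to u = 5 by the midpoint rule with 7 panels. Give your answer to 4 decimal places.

266.6939

h = (5 − 1)/7 = 0.571429.
Midpoints m₁,…,m₇ = 1.285714, 1.857143, 2.428571, 3, 3.571429, 4.142857, 4.714286.
f(m₁)=7.513120, f(m₂)=16.037901, f(m₃)=30.160350, f(m₄)=51, f(m₅)=79.676385, f(m₆)=117.309038, f(m₇)=165.017493.
h·[f(m₁) + f(m₂) + f(m₃) + f(m₄) + f(m₅) + f(m₆) + f(m₇)] = 0.571429·(466.714286) = 266.6939.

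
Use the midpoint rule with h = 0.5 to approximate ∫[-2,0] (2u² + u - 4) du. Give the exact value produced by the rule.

h = (0 − (-2))/4 = 0.5.
Midpoints m₁,…,m₄ = -1.75, -1.25, -0.75, -0.25.
f(m₁)=0.375, f(m₂)=-2.125, f(m₃)=-3.625, f(m₄)=-4.125.
h·[f(m₁) + f(m₂) + f(m₃) + f(m₄)] = 0.5·(-9.5) = -4.75.

-4.75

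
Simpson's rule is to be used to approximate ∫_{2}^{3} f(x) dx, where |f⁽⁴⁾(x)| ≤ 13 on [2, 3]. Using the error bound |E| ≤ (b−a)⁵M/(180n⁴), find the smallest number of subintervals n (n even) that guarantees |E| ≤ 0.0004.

Need 13/(180n⁴) ≤ 0.0004.
n⁴ ≥ 13/(180·0.0004) = 180.556 ⇒ n ≥ 3.6657, so the smallest even n is 4. (n must be even for Simpson's rule.)

4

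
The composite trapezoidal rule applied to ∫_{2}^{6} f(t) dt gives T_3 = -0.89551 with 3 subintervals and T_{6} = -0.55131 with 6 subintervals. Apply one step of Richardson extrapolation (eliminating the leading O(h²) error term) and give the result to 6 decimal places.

R = (4·T_{6} − T_3) / 3 = (4·(-0.55131) − (-0.89551))/3 = (-1.30973)/3 = -0.436577.

-0.436577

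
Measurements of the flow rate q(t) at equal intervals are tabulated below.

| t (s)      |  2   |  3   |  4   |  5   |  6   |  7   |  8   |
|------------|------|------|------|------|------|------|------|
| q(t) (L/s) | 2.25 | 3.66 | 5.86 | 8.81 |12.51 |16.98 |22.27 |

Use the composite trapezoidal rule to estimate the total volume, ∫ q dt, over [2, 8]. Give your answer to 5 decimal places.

60.08000

h = 1, n = 6.
(h/2)·[y₀ + 2y₁ + 2y₂ + 2y₃ + 2y₄ + 2y₅ + y₆] = 0.5·(120.16) = 60.08000.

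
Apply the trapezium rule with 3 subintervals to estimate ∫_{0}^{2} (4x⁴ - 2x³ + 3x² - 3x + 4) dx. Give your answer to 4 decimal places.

31.8436

h = (2 − 0)/3 = 0.666667.
Nodes x₀,…,x₃ = 0, 0.666667, 1.333333, 2.
f(x) = 4x⁴ - 2x³ + 3x² - 3x + 4: f₀=4, f₁=3.530864, f₂=13.234568, f₃=58.
(h/2)·[f₀ + 2f₁ + 2f₂ + f₃] = 0.333333·(95.530864) = 31.8436.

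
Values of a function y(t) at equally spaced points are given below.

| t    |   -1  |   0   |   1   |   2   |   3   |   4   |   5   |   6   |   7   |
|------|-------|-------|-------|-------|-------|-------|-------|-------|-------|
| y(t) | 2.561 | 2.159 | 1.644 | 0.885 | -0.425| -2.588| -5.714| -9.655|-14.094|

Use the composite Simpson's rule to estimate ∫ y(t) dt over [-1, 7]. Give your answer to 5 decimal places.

h = 1, n = 8.
(h/3)·[y₀ + 4y₁ + 2y₂ + 4y₃ + 2y₄ + 4y₅ + 2y₆ + 4y₇ + y₈] = 0.333333·(-57.319) = -19.10633.

-19.10633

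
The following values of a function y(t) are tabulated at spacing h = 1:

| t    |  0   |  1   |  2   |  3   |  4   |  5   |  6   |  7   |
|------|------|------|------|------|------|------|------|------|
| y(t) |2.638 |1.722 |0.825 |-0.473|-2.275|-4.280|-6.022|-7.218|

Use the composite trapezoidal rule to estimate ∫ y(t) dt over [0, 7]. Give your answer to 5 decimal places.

h = 1, n = 7.
(h/2)·[y₀ + 2y₁ + 2y₂ + 2y₃ + 2y₄ + 2y₅ + 2y₆ + y₇] = 0.5·(-25.586) = -12.79300.

-12.79300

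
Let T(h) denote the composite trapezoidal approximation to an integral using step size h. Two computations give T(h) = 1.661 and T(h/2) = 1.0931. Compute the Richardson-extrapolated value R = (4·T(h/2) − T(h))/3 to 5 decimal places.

R = (4·T(h/2) − T(h)) / 3 = (4·1.0931 − 1.661)/3 = (2.7114)/3 = 0.90380.

0.90380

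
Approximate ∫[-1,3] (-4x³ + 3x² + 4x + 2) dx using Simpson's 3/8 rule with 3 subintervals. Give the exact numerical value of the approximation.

-28

h = (3 − (-1))/3 = 1.333333.
Nodes x₀,…,x₃ = -1, 0.333333, 1.666667, 3.
f(x) = -4x³ + 3x² + 4x + 2: f₀=5, f₁=3.518519, f₂=-1.518519, f₃=-67.
(3h/8)·[f₀ + 3f₁ + 3f₂ + f₃] = 0.5·(-56) = -28.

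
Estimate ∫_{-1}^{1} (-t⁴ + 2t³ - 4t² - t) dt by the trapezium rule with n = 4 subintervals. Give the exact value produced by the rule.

h = (1 − (-1))/4 = 0.5.
Nodes t₀,…,t₄ = -1, -0.5, 0, 0.5, 1.
f(t) = -t⁴ + 2t³ - 4t² - t: f₀=-6, f₁=-0.8125, f₂=0, f₃=-1.3125, f₄=-4.
(h/2)·[f₀ + 2f₁ + 2f₂ + 2f₃ + f₄] = 0.25·(-14.25) = -3.5625.

-3.5625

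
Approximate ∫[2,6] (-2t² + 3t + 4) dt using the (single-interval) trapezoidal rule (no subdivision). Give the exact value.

T = (b−a)/2 · [f(2) + f(6)] = 2·[2 + (-50)] = -96.

-96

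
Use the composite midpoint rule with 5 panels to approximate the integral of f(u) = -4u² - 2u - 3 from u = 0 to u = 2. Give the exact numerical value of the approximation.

h = (2 − 0)/5 = 0.4.
Midpoints m₁,…,m₅ = 0.2, 0.6, 1, 1.4, 1.8.
f(m₁)=-3.56, f(m₂)=-5.64, f(m₃)=-9, f(m₄)=-13.64, f(m₅)=-19.56.
h·[f(m₁) + f(m₂) + f(m₃) + f(m₄) + f(m₅)] = 0.4·(-51.4) = -20.56.

-20.56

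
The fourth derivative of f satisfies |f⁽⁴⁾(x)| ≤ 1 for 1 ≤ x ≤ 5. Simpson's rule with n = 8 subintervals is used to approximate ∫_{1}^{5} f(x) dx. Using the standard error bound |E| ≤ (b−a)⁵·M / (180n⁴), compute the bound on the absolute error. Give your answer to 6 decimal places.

|E| ≤ (4)⁵·1 / (180·8⁴) = 1024/737280 = 0.001389.

0.001389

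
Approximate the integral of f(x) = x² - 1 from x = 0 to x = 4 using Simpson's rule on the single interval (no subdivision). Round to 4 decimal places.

17.3333

S = (b−a)/6 · [f(0) + 4f(2) + f(4)] = 0.666667·[(-1) + 4·3 + 15] = 17.3333.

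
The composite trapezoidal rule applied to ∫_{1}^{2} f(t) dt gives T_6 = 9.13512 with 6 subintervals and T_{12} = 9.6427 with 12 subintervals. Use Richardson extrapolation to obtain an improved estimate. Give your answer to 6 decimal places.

R = (4·T_{12} − T_6) / 3 = (4·9.6427 − 9.13512)/3 = (29.43568)/3 = 9.811893.

9.811893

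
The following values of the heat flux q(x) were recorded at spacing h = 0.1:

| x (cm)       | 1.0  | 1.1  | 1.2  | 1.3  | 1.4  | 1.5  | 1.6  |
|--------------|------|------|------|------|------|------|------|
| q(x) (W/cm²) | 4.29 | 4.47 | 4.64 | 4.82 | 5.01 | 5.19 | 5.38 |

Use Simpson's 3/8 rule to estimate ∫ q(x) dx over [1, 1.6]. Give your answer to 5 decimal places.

2.89650

h = 0.1, n = 6.
(3h/8)·[y₀ + 3y₁ + 3y₂ + 2y₃ + 3y₄ + 3y₅ + y₆] = 0.0375·(77.24) = 2.89650.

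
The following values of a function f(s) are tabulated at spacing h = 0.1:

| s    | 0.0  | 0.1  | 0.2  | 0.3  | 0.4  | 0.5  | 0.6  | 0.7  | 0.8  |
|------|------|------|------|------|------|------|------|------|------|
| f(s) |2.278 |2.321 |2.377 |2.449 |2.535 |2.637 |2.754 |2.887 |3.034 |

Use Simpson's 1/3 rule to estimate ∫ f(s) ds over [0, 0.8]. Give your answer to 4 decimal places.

h = 0.1, n = 8.
(h/3)·[y₀ + 4y₁ + 2y₂ + 4y₃ + 2y₄ + 4y₅ + 2y₆ + 4y₇ + y₈] = 0.033333·(61.820) = 2.0607.

2.0607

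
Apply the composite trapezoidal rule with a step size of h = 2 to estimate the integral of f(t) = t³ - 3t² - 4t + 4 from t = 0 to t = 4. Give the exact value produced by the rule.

-8

h = (4 − 0)/2 = 2.
Nodes t₀,…,t₂ = 0, 2, 4.
f(t) = t³ - 3t² - 4t + 4: f₀=4, f₁=-8, f₂=4.
(h/2)·[f₀ + 2f₁ + f₂] = 1·(-8) = -8.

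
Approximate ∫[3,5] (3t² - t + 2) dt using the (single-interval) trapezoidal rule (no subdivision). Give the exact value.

T = (b−a)/2 · [f(3) + f(5)] = 1·[26 + 72] = 98.

98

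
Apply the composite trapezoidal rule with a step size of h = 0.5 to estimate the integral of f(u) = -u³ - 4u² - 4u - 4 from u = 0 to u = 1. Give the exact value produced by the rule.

h = (1 − 0)/2 = 0.5.
Nodes u₀,…,u₂ = 0, 0.5, 1.
f(u) = -u³ - 4u² - 4u - 4: f₀=-4, f₁=-7.125, f₂=-13.
(h/2)·[f₀ + 2f₁ + f₂] = 0.25·(-31.25) = -7.8125.

-7.8125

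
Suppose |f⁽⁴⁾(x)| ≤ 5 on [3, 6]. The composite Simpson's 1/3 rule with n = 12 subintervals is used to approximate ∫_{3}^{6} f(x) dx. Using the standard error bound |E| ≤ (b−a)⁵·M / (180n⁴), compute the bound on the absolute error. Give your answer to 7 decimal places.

0.0003255

|E| ≤ (3)⁵·5 / (180·12⁴) = 1215/3732480 = 0.0003255.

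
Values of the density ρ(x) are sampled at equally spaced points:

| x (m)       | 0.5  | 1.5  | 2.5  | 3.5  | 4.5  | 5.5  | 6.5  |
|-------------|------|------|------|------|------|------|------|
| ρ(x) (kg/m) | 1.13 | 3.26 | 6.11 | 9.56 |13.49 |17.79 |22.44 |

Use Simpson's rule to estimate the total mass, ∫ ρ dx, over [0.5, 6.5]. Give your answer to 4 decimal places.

h = 1, n = 6.
(h/3)·[y₀ + 4y₁ + 2y₂ + 4y₃ + 2y₄ + 4y₅ + y₆] = 0.333333·(185.21) = 61.7367.

61.7367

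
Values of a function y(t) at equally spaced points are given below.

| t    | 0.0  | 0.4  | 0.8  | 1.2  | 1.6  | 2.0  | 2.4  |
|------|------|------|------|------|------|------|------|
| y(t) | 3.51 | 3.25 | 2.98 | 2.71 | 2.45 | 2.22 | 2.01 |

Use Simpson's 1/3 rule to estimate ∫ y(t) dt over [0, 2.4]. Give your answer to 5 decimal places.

6.54667

h = 0.4, n = 6.
(h/3)·[y₀ + 4y₁ + 2y₂ + 4y₃ + 2y₄ + 4y₅ + y₆] = 0.133333·(49.10) = 6.54667.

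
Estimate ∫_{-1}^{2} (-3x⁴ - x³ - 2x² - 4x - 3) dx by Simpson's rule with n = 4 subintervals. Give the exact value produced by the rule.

-44.9296875

h = (2 − (-1))/4 = 0.75.
Nodes x₀,…,x₄ = -1, -0.25, 0.5, 1.25, 2.
f(x) = -3x⁴ - x³ - 2x² - 4x - 3: f₀=-3, f₁=-2.12109375, f₂=-5.8125, f₃=-20.40234375, f₄=-75.
(h/3)·[f₀ + 4f₁ + 2f₂ + 4f₃ + f₄] = 0.25·(-179.71875) = -44.9296875.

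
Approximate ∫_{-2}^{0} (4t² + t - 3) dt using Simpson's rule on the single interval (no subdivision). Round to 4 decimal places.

S = (b−a)/6 · [f(-2) + 4f(-1) + f(0)] = 0.333333·[11 + 4·0 + (-3)] = 2.6667.

2.6667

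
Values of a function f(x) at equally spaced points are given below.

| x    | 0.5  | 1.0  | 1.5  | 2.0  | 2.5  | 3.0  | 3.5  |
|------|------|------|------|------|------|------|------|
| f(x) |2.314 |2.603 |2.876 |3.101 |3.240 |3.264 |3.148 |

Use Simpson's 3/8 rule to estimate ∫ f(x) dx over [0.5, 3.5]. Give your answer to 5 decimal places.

h = 0.5, n = 6.
(3h/8)·[y₀ + 3y₁ + 3y₂ + 2y₃ + 3y₄ + 3y₅ + y₆] = 0.1875·(47.613) = 8.92744.

8.92744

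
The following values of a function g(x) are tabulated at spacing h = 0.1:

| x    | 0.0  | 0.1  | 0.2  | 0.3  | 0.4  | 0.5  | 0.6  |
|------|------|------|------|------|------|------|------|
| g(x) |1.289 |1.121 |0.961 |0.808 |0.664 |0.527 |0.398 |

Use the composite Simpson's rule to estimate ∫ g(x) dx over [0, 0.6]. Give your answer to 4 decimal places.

h = 0.1, n = 6.
(h/3)·[y₀ + 4y₁ + 2y₂ + 4y₃ + 2y₄ + 4y₅ + y₆] = 0.033333·(14.761) = 0.4920.

0.4920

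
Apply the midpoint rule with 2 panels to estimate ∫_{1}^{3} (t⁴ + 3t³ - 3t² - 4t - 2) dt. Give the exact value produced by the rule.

55.625

h = (3 − 1)/2 = 1.
Midpoints m₁,…,m₂ = 1.5, 2.5.
f(m₁)=0.4375, f(m₂)=55.1875.
h·[f(m₁) + f(m₂)] = 1·(55.625) = 55.625.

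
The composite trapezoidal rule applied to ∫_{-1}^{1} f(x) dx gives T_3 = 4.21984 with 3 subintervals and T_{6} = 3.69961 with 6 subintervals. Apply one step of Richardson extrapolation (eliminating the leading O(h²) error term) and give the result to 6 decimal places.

R = (4·T_{6} − T_3) / 3 = (4·3.69961 − 4.21984)/3 = (10.57860)/3 = 3.526200.

3.526200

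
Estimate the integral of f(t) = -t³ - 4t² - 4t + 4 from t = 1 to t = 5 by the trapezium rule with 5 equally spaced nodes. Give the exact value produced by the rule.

-362

h = (5 − 1)/4 = 1.
Nodes t₀,…,t₄ = 1, 2, 3, 4, 5.
f(t) = -t³ - 4t² - 4t + 4: f₀=-5, f₁=-28, f₂=-71, f₃=-140, f₄=-241.
(h/2)·[f₀ + 2f₁ + 2f₂ + 2f₃ + f₄] = 0.5·(-724) = -362.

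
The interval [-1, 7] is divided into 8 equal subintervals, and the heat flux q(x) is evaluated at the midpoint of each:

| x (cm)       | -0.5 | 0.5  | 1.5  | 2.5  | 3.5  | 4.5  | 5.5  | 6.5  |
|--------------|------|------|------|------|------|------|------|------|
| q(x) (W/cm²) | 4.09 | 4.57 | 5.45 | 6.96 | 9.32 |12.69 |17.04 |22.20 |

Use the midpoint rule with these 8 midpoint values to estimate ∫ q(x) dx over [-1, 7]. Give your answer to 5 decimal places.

82.32000

h = 1, n = 8.
h·[y(m₁) + y(m₂) + y(m₃) + y(m₄) + y(m₅) + y(m₆) + y(m₇) + y(m₈)] = 1·(82.32) = 82.32000.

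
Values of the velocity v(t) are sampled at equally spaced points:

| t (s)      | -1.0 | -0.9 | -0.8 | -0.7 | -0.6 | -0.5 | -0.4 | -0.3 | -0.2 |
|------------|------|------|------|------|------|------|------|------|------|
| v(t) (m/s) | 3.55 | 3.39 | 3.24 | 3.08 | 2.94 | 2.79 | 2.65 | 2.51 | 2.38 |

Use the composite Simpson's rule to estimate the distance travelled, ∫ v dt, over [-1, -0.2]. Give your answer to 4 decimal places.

h = 0.1, n = 8.
(h/3)·[y₀ + 4y₁ + 2y₂ + 4y₃ + 2y₄ + 4y₅ + 2y₆ + 4y₇ + y₈] = 0.033333·(70.67) = 2.3557.

2.3557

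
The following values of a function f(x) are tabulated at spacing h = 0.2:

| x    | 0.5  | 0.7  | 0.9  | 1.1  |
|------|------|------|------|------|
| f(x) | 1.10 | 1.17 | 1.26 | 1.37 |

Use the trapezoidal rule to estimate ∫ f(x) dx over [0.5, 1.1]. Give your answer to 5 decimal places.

0.73300

h = 0.2, n = 3.
(h/2)·[y₀ + 2y₁ + 2y₂ + y₃] = 0.1·(7.33) = 0.73300.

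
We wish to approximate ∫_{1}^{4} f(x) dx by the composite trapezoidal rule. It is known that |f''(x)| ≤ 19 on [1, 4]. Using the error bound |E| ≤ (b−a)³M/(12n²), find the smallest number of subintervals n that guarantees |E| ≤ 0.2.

15

Need 513/(12n²) ≤ 0.2.
n² ≥ 513/(12·0.2) = 213.75 ⇒ n ≥ 14.6202, so the smallest n is 15.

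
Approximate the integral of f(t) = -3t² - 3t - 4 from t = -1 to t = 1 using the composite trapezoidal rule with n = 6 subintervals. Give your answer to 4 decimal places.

-10.1111

h = (1 − (-1))/6 = 0.333333.
Nodes t₀,…,t₆ = -1, -0.666667, -0.333333, 0, 0.333333, 0.666667, 1.
f(t) = -3t² - 3t - 4: f₀=-4, f₁=-3.333333, f₂=-3.333333, f₃=-4, f₄=-5.333333, f₅=-7.333333, f₆=-10.
(h/2)·[f₀ + 2f₁ + 2f₂ + 2f₃ + 2f₄ + 2f₅ + f₆] = 0.166667·(-60.666667) = -10.1111.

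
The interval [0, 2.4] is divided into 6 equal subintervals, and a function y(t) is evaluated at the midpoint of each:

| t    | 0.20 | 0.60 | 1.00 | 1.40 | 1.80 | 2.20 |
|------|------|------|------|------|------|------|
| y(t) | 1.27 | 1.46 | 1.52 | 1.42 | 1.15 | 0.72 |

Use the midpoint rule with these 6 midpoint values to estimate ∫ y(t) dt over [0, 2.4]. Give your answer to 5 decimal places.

h = 0.4, n = 6.
h·[y(m₁) + y(m₂) + y(m₃) + y(m₄) + y(m₅) + y(m₆)] = 0.4·(7.54) = 3.01600.

3.01600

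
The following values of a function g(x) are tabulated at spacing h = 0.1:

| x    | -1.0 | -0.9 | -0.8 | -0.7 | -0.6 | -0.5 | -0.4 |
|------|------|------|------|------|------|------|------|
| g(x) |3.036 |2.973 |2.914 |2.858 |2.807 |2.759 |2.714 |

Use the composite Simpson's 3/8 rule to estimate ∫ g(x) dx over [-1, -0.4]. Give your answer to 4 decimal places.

1.7184

h = 0.1, n = 6.
(3h/8)·[y₀ + 3y₁ + 3y₂ + 2y₃ + 3y₄ + 3y₅ + y₆] = 0.0375·(45.825) = 1.7184.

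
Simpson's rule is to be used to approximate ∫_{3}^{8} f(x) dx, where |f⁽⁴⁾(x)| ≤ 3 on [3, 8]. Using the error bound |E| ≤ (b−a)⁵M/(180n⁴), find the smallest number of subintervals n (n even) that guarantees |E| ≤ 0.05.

6

Need 9375/(180n⁴) ≤ 0.05.
n⁴ ≥ 9375/(180·0.05) = 1041.67 ⇒ n ≥ 5.6811, so the smallest even n is 6. (n must be even for Simpson's rule.)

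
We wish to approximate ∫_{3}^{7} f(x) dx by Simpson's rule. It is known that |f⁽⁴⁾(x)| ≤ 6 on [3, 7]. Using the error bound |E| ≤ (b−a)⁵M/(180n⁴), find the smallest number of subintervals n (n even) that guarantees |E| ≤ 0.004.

10

Need 6144/(180n⁴) ≤ 0.004.
n⁴ ≥ 6144/(180·0.004) = 8533.33 ⇒ n ≥ 9.6112, so the smallest even n is 10. (n must be even for Simpson's rule.)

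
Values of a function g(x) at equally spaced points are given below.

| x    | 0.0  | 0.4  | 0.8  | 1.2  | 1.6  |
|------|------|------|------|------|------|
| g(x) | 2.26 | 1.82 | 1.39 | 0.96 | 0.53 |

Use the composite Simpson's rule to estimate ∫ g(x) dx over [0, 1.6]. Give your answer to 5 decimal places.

2.22533

h = 0.4, n = 4.
(h/3)·[y₀ + 4y₁ + 2y₂ + 4y₃ + y₄] = 0.133333·(16.69) = 2.22533.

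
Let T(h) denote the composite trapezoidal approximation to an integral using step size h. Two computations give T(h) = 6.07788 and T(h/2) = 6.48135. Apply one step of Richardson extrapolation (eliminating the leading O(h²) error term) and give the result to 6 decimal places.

R = (4·T(h/2) − T(h)) / 3 = (4·6.48135 − 6.07788)/3 = (19.84752)/3 = 6.615840.

6.615840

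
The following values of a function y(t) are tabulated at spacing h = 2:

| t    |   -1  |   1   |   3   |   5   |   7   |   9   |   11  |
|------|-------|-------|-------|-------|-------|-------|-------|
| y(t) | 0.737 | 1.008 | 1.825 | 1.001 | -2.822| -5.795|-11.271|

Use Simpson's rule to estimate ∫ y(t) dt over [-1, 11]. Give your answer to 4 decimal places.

h = 2, n = 6.
(h/3)·[y₀ + 4y₁ + 2y₂ + 4y₃ + 2y₄ + 4y₅ + y₆] = 0.666667·(-27.672) = -18.4480.

-18.4480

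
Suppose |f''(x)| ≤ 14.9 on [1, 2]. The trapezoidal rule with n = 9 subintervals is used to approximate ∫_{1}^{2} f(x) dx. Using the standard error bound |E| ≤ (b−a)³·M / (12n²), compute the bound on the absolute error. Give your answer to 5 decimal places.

0.01533

|E| ≤ (1)³·14.9 / (12·9²) = 14.9/972 = 0.01533.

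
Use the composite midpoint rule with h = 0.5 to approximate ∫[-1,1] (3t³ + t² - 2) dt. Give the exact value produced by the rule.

h = (1 − (-1))/4 = 0.5.
Midpoints m₁,…,m₄ = -0.75, -0.25, 0.25, 0.75.
f(m₁)=-2.703125, f(m₂)=-1.984375, f(m₃)=-1.890625, f(m₄)=-0.171875.
h·[f(m₁) + f(m₂) + f(m₃) + f(m₄)] = 0.5·(-6.75) = -3.375.

-3.375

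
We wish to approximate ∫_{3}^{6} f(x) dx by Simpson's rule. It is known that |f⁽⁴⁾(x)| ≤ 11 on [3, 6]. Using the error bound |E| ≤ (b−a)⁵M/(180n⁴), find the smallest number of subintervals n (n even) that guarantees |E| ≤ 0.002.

10

Need 2673/(180n⁴) ≤ 0.002.
n⁴ ≥ 2673/(180·0.002) = 7425 ⇒ n ≥ 9.2827, so the smallest even n is 10. (n must be even for Simpson's rule.)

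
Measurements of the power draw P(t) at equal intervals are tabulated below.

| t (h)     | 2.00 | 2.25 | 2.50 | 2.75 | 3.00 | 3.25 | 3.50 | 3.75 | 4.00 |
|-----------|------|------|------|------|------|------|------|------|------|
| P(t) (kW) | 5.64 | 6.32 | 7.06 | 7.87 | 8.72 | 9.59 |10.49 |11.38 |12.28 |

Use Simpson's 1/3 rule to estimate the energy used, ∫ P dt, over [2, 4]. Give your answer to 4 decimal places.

17.5917

h = 0.25, n = 8.
(h/3)·[y₀ + 4y₁ + 2y₂ + 4y₃ + 2y₄ + 4y₅ + 2y₆ + 4y₇ + y₈] = 0.083333·(211.10) = 17.5917.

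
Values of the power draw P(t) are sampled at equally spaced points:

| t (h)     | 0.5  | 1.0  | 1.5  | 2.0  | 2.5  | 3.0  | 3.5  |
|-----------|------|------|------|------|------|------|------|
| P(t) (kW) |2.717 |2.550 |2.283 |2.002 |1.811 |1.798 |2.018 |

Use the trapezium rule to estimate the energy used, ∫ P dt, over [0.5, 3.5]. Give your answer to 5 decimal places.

h = 0.5, n = 6.
(h/2)·[y₀ + 2y₁ + 2y₂ + 2y₃ + 2y₄ + 2y₅ + y₆] = 0.25·(25.623) = 6.40575.

6.40575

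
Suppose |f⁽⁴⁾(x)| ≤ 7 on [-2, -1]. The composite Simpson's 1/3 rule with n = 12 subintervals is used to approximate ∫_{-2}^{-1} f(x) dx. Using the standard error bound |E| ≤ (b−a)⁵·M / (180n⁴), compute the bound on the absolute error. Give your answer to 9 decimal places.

0.000001875

|E| ≤ (1)⁵·7 / (180·12⁴) = 7/3732480 = 0.000001875.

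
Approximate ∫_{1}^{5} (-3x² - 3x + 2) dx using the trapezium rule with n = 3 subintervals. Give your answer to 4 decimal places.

-155.5556

h = (5 − 1)/3 = 1.333333.
Nodes x₀,…,x₃ = 1, 2.333333, 3.666667, 5.
f(x) = -3x² - 3x + 2: f₀=-4, f₁=-21.333333, f₂=-49.333333, f₃=-88.
(h/2)·[f₀ + 2f₁ + 2f₂ + f₃] = 0.666667·(-233.333333) = -155.5556.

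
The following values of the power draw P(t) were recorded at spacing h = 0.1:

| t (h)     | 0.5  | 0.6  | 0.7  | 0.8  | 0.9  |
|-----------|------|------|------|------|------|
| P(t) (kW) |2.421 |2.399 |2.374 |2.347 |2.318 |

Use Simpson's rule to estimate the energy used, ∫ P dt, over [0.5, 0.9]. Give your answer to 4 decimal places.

h = 0.1, n = 4.
(h/3)·[y₀ + 4y₁ + 2y₂ + 4y₃ + y₄] = 0.033333·(28.471) = 0.9490.

0.9490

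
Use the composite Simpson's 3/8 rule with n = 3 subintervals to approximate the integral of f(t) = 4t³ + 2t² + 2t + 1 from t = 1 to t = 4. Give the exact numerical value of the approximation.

h = (4 − 1)/3 = 1.
Nodes t₀,…,t₃ = 1, 2, 3, 4.
f(t) = 4t³ + 2t² + 2t + 1: f₀=9, f₁=45, f₂=133, f₃=297.
(3h/8)·[f₀ + 3f₁ + 3f₂ + f₃] = 0.375·(840) = 315.

315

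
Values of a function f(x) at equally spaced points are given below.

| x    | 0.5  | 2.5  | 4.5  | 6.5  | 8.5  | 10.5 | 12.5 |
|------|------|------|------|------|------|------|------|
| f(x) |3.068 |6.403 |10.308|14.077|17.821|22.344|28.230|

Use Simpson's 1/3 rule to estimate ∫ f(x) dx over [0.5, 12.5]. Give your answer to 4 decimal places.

h = 2, n = 6.
(h/3)·[y₀ + 4y₁ + 2y₂ + 4y₃ + 2y₄ + 4y₅ + y₆] = 0.666667·(258.852) = 172.5680.

172.5680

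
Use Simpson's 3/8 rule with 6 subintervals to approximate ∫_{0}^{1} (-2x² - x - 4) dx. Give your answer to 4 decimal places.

-5.1667

h = (1 − 0)/6 = 0.166667.
Nodes x₀,…,x₆ = 0, 0.166667, 0.333333, 0.5, 0.666667, 0.833333, 1.
f(x) = -2x² - x - 4: f₀=-4, f₁=-4.222222, f₂=-4.555556, f₃=-5, f₄=-5.555556, f₅=-6.222222, f₆=-7.
(3h/8)·[f₀ + 3f₁ + 3f₂ + 2f₃ + 3f₄ + 3f₅ + f₆] = 0.0625·(-82.666667) = -5.1667.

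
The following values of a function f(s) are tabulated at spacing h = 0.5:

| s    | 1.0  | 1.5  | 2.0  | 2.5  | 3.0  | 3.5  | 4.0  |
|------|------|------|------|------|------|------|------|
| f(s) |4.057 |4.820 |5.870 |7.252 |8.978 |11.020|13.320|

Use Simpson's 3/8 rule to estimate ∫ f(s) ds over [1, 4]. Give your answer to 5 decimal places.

h = 0.5, n = 6.
(3h/8)·[y₀ + 3y₁ + 3y₂ + 2y₃ + 3y₄ + 3y₅ + y₆] = 0.1875·(123.945) = 23.23969.

23.23969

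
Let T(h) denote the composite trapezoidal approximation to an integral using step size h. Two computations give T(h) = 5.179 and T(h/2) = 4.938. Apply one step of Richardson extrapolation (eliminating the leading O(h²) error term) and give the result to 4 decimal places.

4.8577

R = (4·T(h/2) − T(h)) / 3 = (4·4.938 − 5.179)/3 = (14.573)/3 = 4.8577.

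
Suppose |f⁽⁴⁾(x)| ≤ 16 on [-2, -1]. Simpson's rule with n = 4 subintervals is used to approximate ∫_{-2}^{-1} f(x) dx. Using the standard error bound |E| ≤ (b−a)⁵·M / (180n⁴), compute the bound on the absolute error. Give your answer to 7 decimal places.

0.0003472

|E| ≤ (1)⁵·16 / (180·4⁴) = 16/46080 = 0.0003472.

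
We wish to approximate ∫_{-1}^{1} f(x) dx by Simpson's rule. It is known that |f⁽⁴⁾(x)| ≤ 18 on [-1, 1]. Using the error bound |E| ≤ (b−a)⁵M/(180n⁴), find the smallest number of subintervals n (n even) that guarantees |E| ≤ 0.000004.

30

Need 576/(180n⁴) ≤ 0.000004.
n⁴ ≥ 576/(180·0.000004) = 800000 ⇒ n ≥ 29.9070, so the smallest even n is 30. (n must be even for Simpson's rule.)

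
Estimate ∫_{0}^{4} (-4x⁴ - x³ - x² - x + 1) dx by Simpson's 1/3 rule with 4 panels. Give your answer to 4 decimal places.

-910.6667

h = (4 − 0)/4 = 1.
Nodes x₀,…,x₄ = 0, 1, 2, 3, 4.
f(x) = -4x⁴ - x³ - x² - x + 1: f₀=1, f₁=-6, f₂=-77, f₃=-362, f₄=-1107.
(h/3)·[f₀ + 4f₁ + 2f₂ + 4f₃ + f₄] = 0.333333·(-2732) = -910.6667.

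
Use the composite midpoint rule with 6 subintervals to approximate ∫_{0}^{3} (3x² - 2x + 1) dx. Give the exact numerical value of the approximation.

h = (3 − 0)/6 = 0.5.
Midpoints m₁,…,m₆ = 0.25, 0.75, 1.25, 1.75, 2.25, 2.75.
f(m₁)=0.6875, f(m₂)=1.1875, f(m₃)=3.1875, f(m₄)=6.6875, f(m₅)=11.6875, f(m₆)=18.1875.
h·[f(m₁) + f(m₂) + f(m₃) + f(m₄) + f(m₅) + f(m₆)] = 0.5·(41.625) = 20.8125.

20.8125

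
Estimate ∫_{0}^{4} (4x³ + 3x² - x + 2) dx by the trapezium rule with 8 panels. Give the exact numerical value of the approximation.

324.5

h = (4 − 0)/8 = 0.5.
Nodes x₀,…,x₈ = 0, 0.5, 1, 1.5, 2, 2.5, 3, 3.5, 4.
f(x) = 4x³ + 3x² - x + 2: f₀=2, f₁=2.75, f₂=8, f₃=20.75, f₄=44, f₅=80.75, f₆=134, f₇=206.75, f₈=302.
(h/2)·[f₀ + 2f₁ + 2f₂ + 2f₃ + 2f₄ + 2f₅ + 2f₆ + 2f₇ + f₈] = 0.25·(1298) = 324.5.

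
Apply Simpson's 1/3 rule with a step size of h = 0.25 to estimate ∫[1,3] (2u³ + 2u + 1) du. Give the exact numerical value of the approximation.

50

h = (3 − 1)/8 = 0.25.
Nodes u₀,…,u₈ = 1, 1.25, 1.5, 1.75, 2, 2.25, 2.5, 2.75, 3.
f(u) = 2u³ + 2u + 1: f₀=5, f₁=7.40625, f₂=10.75, f₃=15.21875, f₄=21, f₅=28.28125, f₆=37.25, f₇=48.09375, f₈=61.
(h/3)·[f₀ + 4f₁ + 2f₂ + 4f₃ + 2f₄ + 4f₅ + 2f₆ + 4f₇ + f₈] = 0.083333·(600) = 50.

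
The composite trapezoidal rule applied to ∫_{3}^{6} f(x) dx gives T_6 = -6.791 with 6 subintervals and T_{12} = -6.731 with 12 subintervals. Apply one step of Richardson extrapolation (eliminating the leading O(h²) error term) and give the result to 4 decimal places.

-6.7110

R = (4·T_{12} − T_6) / 3 = (4·(-6.731) − (-6.791))/3 = (-20.133)/3 = -6.7110.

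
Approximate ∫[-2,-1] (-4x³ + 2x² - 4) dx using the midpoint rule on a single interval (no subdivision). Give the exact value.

M = (b−a)·f(-1.5) = 1·(14) = 14.

14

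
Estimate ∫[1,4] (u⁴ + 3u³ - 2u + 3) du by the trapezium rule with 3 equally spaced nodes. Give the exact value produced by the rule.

461.90625

h = (4 − 1)/2 = 1.5.
Nodes u₀,…,u₂ = 1, 2.5, 4.
f(u) = u⁴ + 3u³ - 2u + 3: f₀=5, f₁=83.9375, f₂=443.
(h/2)·[f₀ + 2f₁ + f₂] = 0.75·(615.875) = 461.90625.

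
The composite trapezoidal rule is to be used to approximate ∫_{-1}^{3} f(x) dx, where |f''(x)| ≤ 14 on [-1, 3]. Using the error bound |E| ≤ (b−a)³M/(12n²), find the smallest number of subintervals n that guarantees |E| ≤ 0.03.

50

Need 896/(12n²) ≤ 0.03.
n² ≥ 896/(12·0.03) = 2488.89 ⇒ n ≥ 49.8888, so the smallest n is 50.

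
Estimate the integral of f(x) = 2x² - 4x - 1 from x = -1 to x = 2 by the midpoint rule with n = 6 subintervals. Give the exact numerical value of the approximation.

-3.125

h = (2 − (-1))/6 = 0.5.
Midpoints m₁,…,m₆ = -0.75, -0.25, 0.25, 0.75, 1.25, 1.75.
f(m₁)=3.125, f(m₂)=0.125, f(m₃)=-1.875, f(m₄)=-2.875, f(m₅)=-2.875, f(m₆)=-1.875.
h·[f(m₁) + f(m₂) + f(m₃) + f(m₄) + f(m₅) + f(m₆)] = 0.5·(-6.25) = -3.125.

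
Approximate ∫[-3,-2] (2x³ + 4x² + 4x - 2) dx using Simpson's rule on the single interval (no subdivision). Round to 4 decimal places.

-19.1667

S = (b−a)/6 · [f(-3) + 4f(-2.5) + f(-2)] = 0.166667·[(-32) + 4·(-18.25) + (-10)] = -19.1667.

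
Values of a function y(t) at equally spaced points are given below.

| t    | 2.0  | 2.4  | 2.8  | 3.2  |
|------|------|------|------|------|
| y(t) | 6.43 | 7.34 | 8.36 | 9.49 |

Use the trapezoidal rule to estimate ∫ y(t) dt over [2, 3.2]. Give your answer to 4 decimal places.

9.4640

h = 0.4, n = 3.
(h/2)·[y₀ + 2y₁ + 2y₂ + y₃] = 0.2·(47.32) = 9.4640.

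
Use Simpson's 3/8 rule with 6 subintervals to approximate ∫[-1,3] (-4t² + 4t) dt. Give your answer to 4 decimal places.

h = (3 − (-1))/6 = 0.666667.
Nodes t₀,…,t₆ = -1, -0.333333, 0.333333, 1, 1.666667, 2.333333, 3.
f(t) = -4t² + 4t: f₀=-8, f₁=-1.777778, f₂=0.888889, f₃=0, f₄=-4.444444, f₅=-12.444444, f₆=-24.
(3h/8)·[f₀ + 3f₁ + 3f₂ + 2f₃ + 3f₄ + 3f₅ + f₆] = 0.25·(-85.333333) = -21.3333.

-21.3333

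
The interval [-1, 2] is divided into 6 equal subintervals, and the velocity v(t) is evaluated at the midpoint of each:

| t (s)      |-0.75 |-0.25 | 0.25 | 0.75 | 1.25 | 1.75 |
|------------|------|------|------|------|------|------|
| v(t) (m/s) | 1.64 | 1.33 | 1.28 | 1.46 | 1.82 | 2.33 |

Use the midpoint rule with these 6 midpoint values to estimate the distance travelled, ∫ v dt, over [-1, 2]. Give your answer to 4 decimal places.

4.9300

h = 0.5, n = 6.
h·[y(m₁) + y(m₂) + y(m₃) + y(m₄) + y(m₅) + y(m₆)] = 0.5·(9.86) = 4.9300.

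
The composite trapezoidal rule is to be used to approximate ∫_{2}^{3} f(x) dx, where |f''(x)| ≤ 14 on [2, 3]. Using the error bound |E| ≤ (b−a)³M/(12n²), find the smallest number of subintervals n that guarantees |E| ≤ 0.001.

Need 14/(12n²) ≤ 0.001.
n² ≥ 14/(12·0.001) = 1166.67 ⇒ n ≥ 34.1565, so the smallest n is 35.

35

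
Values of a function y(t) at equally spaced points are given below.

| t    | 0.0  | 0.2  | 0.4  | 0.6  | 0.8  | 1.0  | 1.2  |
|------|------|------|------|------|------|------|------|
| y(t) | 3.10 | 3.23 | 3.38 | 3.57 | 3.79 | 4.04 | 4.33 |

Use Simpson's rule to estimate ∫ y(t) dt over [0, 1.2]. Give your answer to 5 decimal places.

h = 0.2, n = 6.
(h/3)·[y₀ + 4y₁ + 2y₂ + 4y₃ + 2y₄ + 4y₅ + y₆] = 0.066667·(65.13) = 4.34200.

4.34200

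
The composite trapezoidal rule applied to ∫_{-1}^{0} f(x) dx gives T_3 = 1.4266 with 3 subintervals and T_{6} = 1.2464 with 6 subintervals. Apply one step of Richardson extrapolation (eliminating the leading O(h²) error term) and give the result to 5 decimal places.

R = (4·T_{6} − T_3) / 3 = (4·1.2464 − 1.4266)/3 = (3.5590)/3 = 1.18633.

1.18633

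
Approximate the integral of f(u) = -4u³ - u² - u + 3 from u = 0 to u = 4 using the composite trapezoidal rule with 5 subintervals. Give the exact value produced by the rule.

h = (4 − 0)/5 = 0.8.
Nodes u₀,…,u₅ = 0, 0.8, 1.6, 2.4, 3.2, 4.
f(u) = -4u³ - u² - u + 3: f₀=3, f₁=-0.488, f₂=-17.544, f₃=-60.456, f₄=-141.512, f₅=-273.
(h/2)·[f₀ + 2f₁ + 2f₂ + 2f₃ + 2f₄ + f₅] = 0.4·(-710) = -284.

-284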